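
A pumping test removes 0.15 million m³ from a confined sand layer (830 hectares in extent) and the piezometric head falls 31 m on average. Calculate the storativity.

A = 830 hectares = 8.3 × 10^6 m²
ΔV = 0.15 million m³ = 1.5 × 10^5 m³
S = ΔV / (A × Δh) = 1.5 × 10^5 m³ / (8.3 × 10^6 m² × 31 m) = 5.83 × 10^-4

S ≈ 5.8 × 10^-4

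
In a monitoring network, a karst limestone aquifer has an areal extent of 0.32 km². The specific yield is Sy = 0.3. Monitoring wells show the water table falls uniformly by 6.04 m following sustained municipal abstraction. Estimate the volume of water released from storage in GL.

ΔV ≈ 0.58 GL

A = 0.32 km² = 3.2 × 10^5 m²
ΔV = Sy × A × Δh = 0.3 × 3.2 × 10^5 m² × 6.04 m = 5.798 × 10^5 m³
ΔV = 5.798 × 10^5 m³ = 0.5798 GL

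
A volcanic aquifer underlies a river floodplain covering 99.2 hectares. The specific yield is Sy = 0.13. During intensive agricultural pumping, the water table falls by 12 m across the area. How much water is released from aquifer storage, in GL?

ΔV ≈ 1.55 GL

A = 99.2 hectares = 9.92 × 10^5 m²
ΔV = Sy × A × Δh = 0.13 × 9.92 × 10^5 m² × 12 m = 1.548 × 10^6 m³
ΔV = 1.548 × 10^6 m³ = 1.548 GL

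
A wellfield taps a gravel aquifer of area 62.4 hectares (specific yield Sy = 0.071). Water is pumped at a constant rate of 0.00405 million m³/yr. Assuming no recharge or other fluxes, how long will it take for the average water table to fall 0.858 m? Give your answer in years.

t ≈ 9.39 years

A = 62.4 hectares = 6.24 × 10^5 m²
ΔV = Sy × A × Δh = 0.071 × 6.24 × 10^5 × 0.858 = 38010 m³
Q = 0.00405 million m³/yr = 11.1 m³/d
t = ΔV / Q = 38010 m³ / 11.1 m³/d = 3426 d
t = 3426 d ≈ 9.386 years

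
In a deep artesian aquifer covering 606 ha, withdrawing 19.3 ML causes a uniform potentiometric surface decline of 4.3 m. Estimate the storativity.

S ≈ 7.4 × 10^-4

A = 606 ha = 6.06 × 10^6 m²
ΔV = 19.3 ML = 19300 m³
S = ΔV / (A × Δh) = 19300 m³ / (6.06 × 10^6 m² × 4.3 m) = 7.407 × 10^-4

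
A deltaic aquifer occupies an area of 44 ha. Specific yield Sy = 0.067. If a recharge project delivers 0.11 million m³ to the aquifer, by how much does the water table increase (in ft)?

A = 44 ha = 4.4 × 10^5 m²
ΔV = 0.11 million m³ = 1.1 × 10^5 m³
Δh = ΔV / (Sy × A) = 1.1 × 10^5 m³ / (0.067 × 4.4 × 10^5 m²) = 3.731 m
Δh = 3.731 m = 12.24 ft

Δh ≈ 12.2 ft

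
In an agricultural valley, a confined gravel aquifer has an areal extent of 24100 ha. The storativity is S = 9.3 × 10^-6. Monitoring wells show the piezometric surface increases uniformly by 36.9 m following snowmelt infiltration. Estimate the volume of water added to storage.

A = 24100 ha = 2.41 × 10^8 m²
ΔV = S × A × Δh = 9.3 × 10^-6 × 2.41 × 10^8 m² × 36.9 m = 82700 m³

ΔV ≈ 82700 m³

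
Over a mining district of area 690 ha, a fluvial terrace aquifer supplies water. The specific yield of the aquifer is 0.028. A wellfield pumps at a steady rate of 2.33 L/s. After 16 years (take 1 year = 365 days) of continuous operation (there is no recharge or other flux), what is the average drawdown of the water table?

A = 690 ha = 6.9 × 10^6 m²
Q = 2.33 L/s = 201.3 m³/d
t = 16 years = 5840 d
ΔV = Q × t = 201.3 m³/d × 5840 d = 1.176 × 10^6 m³
Δh = ΔV / (Sy × A) = 1.176 × 10^6 / (0.028 × 6.9 × 10^6) = 6.085 m

Δh ≈ 6.09 m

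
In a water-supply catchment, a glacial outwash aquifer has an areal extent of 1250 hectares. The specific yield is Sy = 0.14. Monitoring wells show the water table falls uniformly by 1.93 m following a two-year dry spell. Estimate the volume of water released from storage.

ΔV ≈ 3.38 × 10^6 m³

A = 1250 hectares = 1.25 × 10^7 m²
ΔV = Sy × A × Δh = 0.14 × 1.25 × 10^7 m² × 1.93 m = 3.378 × 10^6 m³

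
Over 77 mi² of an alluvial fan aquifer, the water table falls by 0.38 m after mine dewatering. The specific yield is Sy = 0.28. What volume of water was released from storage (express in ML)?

ΔV ≈ 21200 ML

A = 77 mi² = 1.994 × 10^8 m²
ΔV = Sy × A × Δh = 0.28 × 1.994 × 10^8 m² × 0.38 m = 2.122 × 10^7 m³
ΔV = 2.122 × 10^7 m³ = 21220 ML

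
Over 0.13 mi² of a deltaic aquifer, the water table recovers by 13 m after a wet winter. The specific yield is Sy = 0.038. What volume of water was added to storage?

ΔV ≈ 1.66 × 10^5 m³

A = 0.13 mi² = 3.367 × 10^5 m²
ΔV = Sy × A × Δh = 0.038 × 3.367 × 10^5 m² × 13 m = 1.663 × 10^5 m³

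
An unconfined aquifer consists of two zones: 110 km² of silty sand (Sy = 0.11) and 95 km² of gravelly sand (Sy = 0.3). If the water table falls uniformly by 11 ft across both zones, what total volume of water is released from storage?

A₁ = 110 km² = 1.1 × 10^8 m²; A₂ = 95 km² = 9.5 × 10^7 m²
Δh = 11 ft = 3.353 m
ΔV₁ = 0.11 × 1.1 × 10^8 × 3.353 = 4.057 × 10^7 m³
ΔV₂ = 0.3 × 9.5 × 10^7 × 3.353 = 9.555 × 10^7 m³
ΔV = ΔV₁ + ΔV₂ = 1.361 × 10^8 m³

ΔV ≈ 1.36 × 10^8 m³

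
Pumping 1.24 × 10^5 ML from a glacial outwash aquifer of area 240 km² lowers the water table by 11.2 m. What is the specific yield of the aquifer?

Sy ≈ 0.046

A = 240 km² = 2.4 × 10^8 m²
ΔV = 1.24 × 10^5 ML = 1.24 × 10^8 m³
Sy = ΔV / (A × Δh) = 1.24 × 10^8 m³ / (2.4 × 10^8 m² × 11.2 m) = 0.04613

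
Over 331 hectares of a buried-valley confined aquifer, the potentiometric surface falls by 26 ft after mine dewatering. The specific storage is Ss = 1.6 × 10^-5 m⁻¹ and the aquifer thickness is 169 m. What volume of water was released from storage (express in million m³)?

ΔV ≈ 0.0709 million m³

S = Ss × b = 1.6 × 10^-5 m⁻¹ × 169 m = 2.704 × 10^-3
A = 331 hectares = 3.31 × 10^6 m²
Δh = 26 ft = 7.925 m
ΔV = S × A × Δh = 0.002704 × 3.31 × 10^6 m² × 7.925 m = 70930 m³
ΔV = 70930 m³ = 0.07093 million m³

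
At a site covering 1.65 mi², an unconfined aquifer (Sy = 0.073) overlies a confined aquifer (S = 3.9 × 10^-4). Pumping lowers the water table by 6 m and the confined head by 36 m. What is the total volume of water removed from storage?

A = 1.65 mi² = 4.273 × 10^6 m²
Unconfined: ΔV_u = Sy × A × Δh_u = 0.073 × 4.273 × 10^6 × 6 = 1.872 × 10^6 m³
Confined: ΔV_c = S × A × Δh_c = 3.9 × 10^-4 × 4.273 × 10^6 × 36 = 60000 m³
Total ΔV = 1.872 × 10^6 + 60000 = 1.932 × 10^6 m³

ΔV ≈ 1.93 × 10^6 m³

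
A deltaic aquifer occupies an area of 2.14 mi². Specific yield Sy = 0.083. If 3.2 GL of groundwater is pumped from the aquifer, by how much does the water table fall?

A = 2.14 mi² = 5.543 × 10^6 m²
ΔV = 3.2 GL = 3.2 × 10^6 m³
Δh = ΔV / (Sy × A) = 3.2 × 10^6 m³ / (0.083 × 5.543 × 10^6 m²) = 6.956 m

Δh ≈ 6.96 m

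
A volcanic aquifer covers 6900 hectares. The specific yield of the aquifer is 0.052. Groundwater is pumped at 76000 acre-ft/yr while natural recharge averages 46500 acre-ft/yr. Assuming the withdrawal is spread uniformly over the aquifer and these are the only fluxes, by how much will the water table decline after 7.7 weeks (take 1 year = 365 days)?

Δh ≈ 1.5 m

A = 6900 hectares = 6.9 × 10^7 m²
Net abstraction = 76000 − 46500 = 29500 acre-ft/yr
Q_net = 29500 acre-ft/yr = 99690 m³/d
t = 7.7 weeks = 53.9 d
ΔV = Q × t = 99690 m³/d × 53.9 d = 5.373 × 10^6 m³
Δh = ΔV / (Sy × A) = 5.373 × 10^6 / (0.052 × 6.9 × 10^7) = 1.498 m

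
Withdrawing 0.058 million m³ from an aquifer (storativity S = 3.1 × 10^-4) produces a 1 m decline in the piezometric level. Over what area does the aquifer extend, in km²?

ΔV = 0.058 million m³ = 58000 m³
A = ΔV / (S × Δh) = 58000 / (3.1 × 10^-4 × 1) = 1.871 × 10^8 m²
A = 1.871 × 10^8 m² = 187.1 km²

A ≈ 187 km²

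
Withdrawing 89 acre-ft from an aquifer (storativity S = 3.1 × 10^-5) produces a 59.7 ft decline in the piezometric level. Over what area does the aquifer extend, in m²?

A ≈ 1.95 × 10^8 m²

Δh = 59.7 ft = 18.2 m
ΔV = 89 acre-ft = 1.098 × 10^5 m³
A = ΔV / (S × Δh) = 1.098 × 10^5 / (3.1 × 10^-5 × 18.2) = 1.946 × 10^8 m²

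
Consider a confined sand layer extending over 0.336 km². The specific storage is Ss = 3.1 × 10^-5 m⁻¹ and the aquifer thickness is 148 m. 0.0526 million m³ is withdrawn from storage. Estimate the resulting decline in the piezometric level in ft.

S = Ss × b = 3.1 × 10^-5 m⁻¹ × 148 m = 4.588 × 10^-3
A = 0.336 km² = 3.36 × 10^5 m²
ΔV = 0.0526 million m³ = 52600 m³
Δh = ΔV / (S × A) = 52600 m³ / (0.004588 × 3.36 × 10^5 m²) = 34.12 m
Δh = 34.12 m = 111.9 ft

Δh ≈ 112 ft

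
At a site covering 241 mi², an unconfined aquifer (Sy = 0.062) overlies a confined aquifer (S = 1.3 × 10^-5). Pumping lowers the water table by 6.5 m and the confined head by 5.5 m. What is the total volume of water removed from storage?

ΔV ≈ 2.52 × 10^8 m³

A = 241 mi² = 6.242 × 10^8 m²
Unconfined: ΔV_u = Sy × A × Δh_u = 0.062 × 6.242 × 10^8 × 6.5 = 2.515 × 10^8 m³
Confined: ΔV_c = S × A × Δh_c = 1.3 × 10^-5 × 6.242 × 10^8 × 5.5 = 44630 m³
Total ΔV = 2.515 × 10^8 + 44630 = 2.516 × 10^8 m³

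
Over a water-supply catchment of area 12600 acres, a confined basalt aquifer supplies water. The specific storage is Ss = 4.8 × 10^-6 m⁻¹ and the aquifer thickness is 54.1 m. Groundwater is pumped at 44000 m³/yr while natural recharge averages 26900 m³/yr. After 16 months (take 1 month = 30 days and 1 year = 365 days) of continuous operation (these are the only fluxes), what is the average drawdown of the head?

Δh ≈ 1.7 m

S = Ss × b = 4.8 × 10^-6 m⁻¹ × 54.1 m = 2.597 × 10^-4
A = 12600 acres = 5.099 × 10^7 m²
Net abstraction = 44000 − 26900 = 17100 m³/yr
Q_net = 17100 m³/yr = 46.85 m³/d
t = 16 months = 480 d
ΔV = Q × t = 46.85 m³/d × 480 d = 22490 m³
Δh = ΔV / (S × A) = 22490 / (2.597 × 10^-4 × 5.099 × 10^7) = 1.698 m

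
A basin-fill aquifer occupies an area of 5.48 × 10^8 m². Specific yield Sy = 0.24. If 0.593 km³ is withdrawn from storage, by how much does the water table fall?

Δh ≈ 4.51 m

ΔV = 0.593 km³ = 5.93 × 10^8 m³
Δh = ΔV / (Sy × A) = 5.93 × 10^8 m³ / (0.24 × 5.48 × 10^8 m²) = 4.509 m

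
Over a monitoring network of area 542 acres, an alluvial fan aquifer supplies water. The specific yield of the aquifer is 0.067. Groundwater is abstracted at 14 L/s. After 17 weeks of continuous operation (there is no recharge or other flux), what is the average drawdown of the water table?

Δh ≈ 0.979 m

A = 542 acres = 2.193 × 10^6 m²
Q = 14 L/s = 1210 m³/d
t = 17 weeks = 119 d
ΔV = Q × t = 1210 m³/d × 119 d = 1.439 × 10^5 m³
Δh = ΔV / (Sy × A) = 1.439 × 10^5 / (0.067 × 2.193 × 10^6) = 0.9795 m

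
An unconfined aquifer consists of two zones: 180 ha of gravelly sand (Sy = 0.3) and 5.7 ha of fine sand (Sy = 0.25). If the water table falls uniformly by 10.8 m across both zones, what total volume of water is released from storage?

A₁ = 180 ha = 1.8 × 10^6 m²; A₂ = 5.7 ha = 57000 m²
ΔV₁ = 0.3 × 1.8 × 10^6 × 10.8 = 5.832 × 10^6 m³
ΔV₂ = 0.25 × 57000 × 10.8 = 1.539 × 10^5 m³
ΔV = ΔV₁ + ΔV₂ = 5.986 × 10^6 m³

ΔV ≈ 5.99 × 10^6 m³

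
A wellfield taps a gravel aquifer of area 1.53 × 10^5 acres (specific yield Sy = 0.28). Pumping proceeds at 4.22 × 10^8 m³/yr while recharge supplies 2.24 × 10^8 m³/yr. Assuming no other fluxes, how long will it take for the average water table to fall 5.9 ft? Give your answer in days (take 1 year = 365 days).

A = 1.53 × 10^5 acres = 6.192 × 10^8 m²
Δh = 5.9 ft = 1.798 m
ΔV = Sy × A × Δh = 0.28 × 6.192 × 10^8 × 1.798 = 3.118 × 10^8 m³
Net withdrawal = 4.22 × 10^8 − 2.24 × 10^8 = 1.98 × 10^8 m³/yr = 5.425 × 10^5 m³/d
t = ΔV / Q = 3.118 × 10^8 m³ / 5.425 × 10^5 m³/d = 574.7 d

t ≈ 575 days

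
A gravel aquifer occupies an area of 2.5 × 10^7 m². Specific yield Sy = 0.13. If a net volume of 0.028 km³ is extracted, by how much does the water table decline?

Δh ≈ 8.62 m

ΔV = 0.028 km³ = 2.8 × 10^7 m³
Δh = ΔV / (Sy × A) = 2.8 × 10^7 m³ / (0.13 × 2.5 × 10^7 m²) = 8.615 m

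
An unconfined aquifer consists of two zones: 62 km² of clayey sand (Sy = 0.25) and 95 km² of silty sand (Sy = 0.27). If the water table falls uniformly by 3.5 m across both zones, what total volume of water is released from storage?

A₁ = 62 km² = 6.2 × 10^7 m²; A₂ = 95 km² = 9.5 × 10^7 m²
ΔV₁ = 0.25 × 6.2 × 10^7 × 3.5 = 5.425 × 10^7 m³
ΔV₂ = 0.27 × 9.5 × 10^7 × 3.5 = 8.977 × 10^7 m³
ΔV = ΔV₁ + ΔV₂ = 1.44 × 10^8 m³

ΔV ≈ 1.44 × 10^8 m³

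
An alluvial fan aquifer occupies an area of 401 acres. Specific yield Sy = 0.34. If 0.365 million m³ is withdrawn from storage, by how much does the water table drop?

Δh ≈ 0.662 m

A = 401 acres = 1.623 × 10^6 m²
ΔV = 0.365 million m³ = 3.65 × 10^5 m³
Δh = ΔV / (Sy × A) = 3.65 × 10^5 m³ / (0.34 × 1.623 × 10^6 m²) = 0.6615 m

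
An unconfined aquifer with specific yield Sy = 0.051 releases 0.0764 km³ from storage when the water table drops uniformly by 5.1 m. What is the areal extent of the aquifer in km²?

ΔV = 0.0764 km³ = 7.64 × 10^7 m³
A = ΔV / (Sy × Δh) = 7.64 × 10^7 / (0.051 × 5.1) = 2.937 × 10^8 m²
A = 2.937 × 10^8 m² = 293.7 km²

A ≈ 294 km²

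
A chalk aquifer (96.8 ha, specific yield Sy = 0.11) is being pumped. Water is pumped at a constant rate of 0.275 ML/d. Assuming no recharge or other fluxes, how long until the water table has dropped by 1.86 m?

A = 96.8 ha = 9.68 × 10^5 m²
ΔV = Sy × A × Δh = 0.11 × 9.68 × 10^5 × 1.86 = 1.981 × 10^5 m³
Q = 0.275 ML/d = 275 m³/d
t = ΔV / Q = 1.981 × 10^5 m³ / 275 m³/d = 720.2 d

t ≈ 720 days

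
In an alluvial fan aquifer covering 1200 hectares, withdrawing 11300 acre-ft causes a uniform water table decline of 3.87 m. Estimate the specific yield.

A = 1200 hectares = 1.2 × 10^7 m²
ΔV = 11300 acre-ft = 1.394 × 10^7 m³
Sy = ΔV / (A × Δh) = 1.394 × 10^7 m³ / (1.2 × 10^7 m² × 3.87 m) = 0.3001

Sy ≈ 0.3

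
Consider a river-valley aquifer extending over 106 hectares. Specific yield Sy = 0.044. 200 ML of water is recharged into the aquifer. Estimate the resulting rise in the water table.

A = 106 hectares = 1.06 × 10^6 m²
ΔV = 200 ML = 2 × 10^5 m³
Δh = ΔV / (Sy × A) = 2 × 10^5 m³ / (0.044 × 1.06 × 10^6 m²) = 4.288 m

Δh ≈ 4.29 m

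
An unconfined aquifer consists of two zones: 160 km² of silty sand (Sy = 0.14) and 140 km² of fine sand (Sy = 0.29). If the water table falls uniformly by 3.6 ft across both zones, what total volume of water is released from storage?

ΔV ≈ 6.91 × 10^7 m³

A₁ = 160 km² = 1.6 × 10^8 m²; A₂ = 140 km² = 1.4 × 10^8 m²
Δh = 3.6 ft = 1.097 m
ΔV₁ = 0.14 × 1.6 × 10^8 × 1.097 = 2.458 × 10^7 m³
ΔV₂ = 0.29 × 1.4 × 10^8 × 1.097 = 4.455 × 10^7 m³
ΔV = ΔV₁ + ΔV₂ = 6.913 × 10^7 m³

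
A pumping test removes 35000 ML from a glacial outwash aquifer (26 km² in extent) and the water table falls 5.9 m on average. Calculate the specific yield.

A = 26 km² = 2.6 × 10^7 m²
ΔV = 35000 ML = 3.5 × 10^7 m³
Sy = ΔV / (A × Δh) = 3.5 × 10^7 m³ / (2.6 × 10^7 m² × 5.9 m) = 0.2282

Sy ≈ 0.23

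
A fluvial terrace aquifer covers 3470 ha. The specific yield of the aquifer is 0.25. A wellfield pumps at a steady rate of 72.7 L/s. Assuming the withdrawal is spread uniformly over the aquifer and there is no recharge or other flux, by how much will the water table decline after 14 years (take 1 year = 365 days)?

Δh ≈ 3.7 m

A = 3470 ha = 3.47 × 10^7 m²
Q = 72.7 L/s = 6281 m³/d
t = 14 years = 5110 d
ΔV = Q × t = 6281 m³/d × 5110 d = 3.21 × 10^7 m³
Δh = ΔV / (Sy × A) = 3.21 × 10^7 / (0.25 × 3.47 × 10^7) = 3.7 m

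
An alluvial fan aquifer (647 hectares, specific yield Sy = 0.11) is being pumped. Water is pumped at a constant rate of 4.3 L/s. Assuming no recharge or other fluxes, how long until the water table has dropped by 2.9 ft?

A = 647 hectares = 6.47 × 10^6 m²
Δh = 2.9 ft = 0.8839 m
ΔV = Sy × A × Δh = 0.11 × 6.47 × 10^6 × 0.8839 = 6.291 × 10^5 m³
Q = 4.3 L/s = 371.5 m³/d
t = ΔV / Q = 6.291 × 10^5 m³ / 371.5 m³/d = 1693 d

t ≈ 1690 days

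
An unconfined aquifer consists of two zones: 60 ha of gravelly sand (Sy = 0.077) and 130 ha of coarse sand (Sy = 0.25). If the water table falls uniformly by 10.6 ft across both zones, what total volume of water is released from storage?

A₁ = 60 ha = 6 × 10^5 m²; A₂ = 130 ha = 1.3 × 10^6 m²
Δh = 10.6 ft = 3.231 m
ΔV₁ = 0.077 × 6 × 10^5 × 3.231 = 1.493 × 10^5 m³
ΔV₂ = 0.25 × 1.3 × 10^6 × 3.231 = 1.05 × 10^6 m³
ΔV = ΔV₁ + ΔV₂ = 1.199 × 10^6 m³

ΔV ≈ 1.2 × 10^6 m³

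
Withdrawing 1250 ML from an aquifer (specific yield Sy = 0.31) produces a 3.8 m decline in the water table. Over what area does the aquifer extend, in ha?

ΔV = 1250 ML = 1.25 × 10^6 m³
A = ΔV / (Sy × Δh) = 1.25 × 10^6 / (0.31 × 3.8) = 1.061 × 10^6 m²
A = 1.061 × 10^6 m² = 106.1 ha

A ≈ 106 ha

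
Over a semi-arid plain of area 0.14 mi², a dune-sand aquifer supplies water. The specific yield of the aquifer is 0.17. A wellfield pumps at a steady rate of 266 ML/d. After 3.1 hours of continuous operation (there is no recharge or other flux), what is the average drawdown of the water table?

Δh ≈ 0.557 m

A = 0.14 mi² = 3.626 × 10^5 m²
Q = 266 ML/d = 2.66 × 10^5 m³/d
t = 3.1 hours = 0.1292 d
ΔV = Q × t = 2.66 × 10^5 m³/d × 0.1292 d = 34360 m³
Δh = ΔV / (Sy × A) = 34360 / (0.17 × 3.626 × 10^5) = 0.5574 m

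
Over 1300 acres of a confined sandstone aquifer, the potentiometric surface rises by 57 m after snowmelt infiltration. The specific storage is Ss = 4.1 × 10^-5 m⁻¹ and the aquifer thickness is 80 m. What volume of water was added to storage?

S = Ss × b = 4.1 × 10^-5 m⁻¹ × 80 m = 3.28 × 10^-3
A = 1300 acres = 5.261 × 10^6 m²
ΔV = S × A × Δh = 0.00328 × 5.261 × 10^6 m² × 57 m = 9.836 × 10^5 m³

ΔV ≈ 9.84 × 10^5 m³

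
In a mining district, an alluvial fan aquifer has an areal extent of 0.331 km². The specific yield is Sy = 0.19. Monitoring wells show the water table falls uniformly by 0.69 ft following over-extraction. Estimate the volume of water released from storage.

A = 0.331 km² = 3.31 × 10^5 m²
Δh = 0.69 ft = 0.2103 m
ΔV = Sy × A × Δh = 0.19 × 3.31 × 10^5 m² × 0.2103 m = 13230 m³

ΔV ≈ 13200 m³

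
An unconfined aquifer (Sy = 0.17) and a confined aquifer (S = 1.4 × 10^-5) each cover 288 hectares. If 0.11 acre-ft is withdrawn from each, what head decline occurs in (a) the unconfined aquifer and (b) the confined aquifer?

Δh_u ≈ 2.77 × 10^-4 m; Δh_c ≈ 3.37 m

A = 288 hectares = 2.88 × 10^6 m²
ΔV = 0.11 acre-ft = 135.7 m³
Unconfined: Δh_u = ΔV/(Sy·A) = 135.7/(0.17 × 2.88 × 10^6) = 2.771 × 10^-4 m
Confined: Δh_c = ΔV/(S·A) = 135.7/(1.4 × 10^-5 × 2.88 × 10^6) = 3.365 m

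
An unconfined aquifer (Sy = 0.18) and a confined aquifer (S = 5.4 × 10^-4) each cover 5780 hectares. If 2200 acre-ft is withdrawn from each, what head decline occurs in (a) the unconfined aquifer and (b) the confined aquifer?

A = 5780 hectares = 5.78 × 10^7 m²
ΔV = 2200 acre-ft = 2.714 × 10^6 m³
Unconfined: Δh_u = ΔV/(Sy·A) = 2.714 × 10^6/(0.18 × 5.78 × 10^7) = 0.2608 m
Confined: Δh_c = ΔV/(S·A) = 2.714 × 10^6/(5.4 × 10^-4 × 5.78 × 10^7) = 86.94 m

Δh_u ≈ 0.261 m; Δh_c ≈ 86.9 m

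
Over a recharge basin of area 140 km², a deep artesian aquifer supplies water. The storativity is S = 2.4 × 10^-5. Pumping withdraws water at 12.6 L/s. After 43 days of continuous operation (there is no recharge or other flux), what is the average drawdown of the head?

A = 140 km² = 1.4 × 10^8 m²
Q = 12.6 L/s = 1089 m³/d
ΔV = Q × t = 1089 m³/d × 43 d = 46810 m³
Δh = ΔV / (S × A) = 46810 / (2.4 × 10^-5 × 1.4 × 10^8) = 13.93 m

Δh ≈ 13.9 m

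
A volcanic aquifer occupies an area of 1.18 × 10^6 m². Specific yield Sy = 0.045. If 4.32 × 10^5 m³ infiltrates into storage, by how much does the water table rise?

Δh = ΔV / (Sy × A) = 4.32 × 10^5 m³ / (0.045 × 1.18 × 10^6 m²) = 8.136 m

Δh ≈ 8.14 m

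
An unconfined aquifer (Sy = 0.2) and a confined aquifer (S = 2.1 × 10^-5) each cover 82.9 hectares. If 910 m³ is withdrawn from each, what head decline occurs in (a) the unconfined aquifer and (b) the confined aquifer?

A = 82.9 hectares = 8.29 × 10^5 m²
Unconfined: Δh_u = ΔV/(Sy·A) = 910/(0.2 × 8.29 × 10^5) = 0.005489 m
Confined: Δh_c = ΔV/(S·A) = 910/(2.1 × 10^-5 × 8.29 × 10^5) = 52.27 m

Δh_u ≈ 0.00549 m; Δh_c ≈ 52.3 m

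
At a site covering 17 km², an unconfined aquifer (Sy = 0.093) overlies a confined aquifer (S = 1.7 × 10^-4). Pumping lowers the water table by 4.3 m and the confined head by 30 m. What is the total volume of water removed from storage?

A = 17 km² = 1.7 × 10^7 m²
Unconfined: ΔV_u = Sy × A × Δh_u = 0.093 × 1.7 × 10^7 × 4.3 = 6.798 × 10^6 m³
Confined: ΔV_c = S × A × Δh_c = 1.7 × 10^-4 × 1.7 × 10^7 × 30 = 86700 m³
Total ΔV = 6.798 × 10^6 + 86700 = 6.885 × 10^6 m³

ΔV ≈ 6.88 × 10^6 m³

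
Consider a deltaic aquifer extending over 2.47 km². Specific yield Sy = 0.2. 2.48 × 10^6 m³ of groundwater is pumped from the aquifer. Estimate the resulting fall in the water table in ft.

A = 2.47 km² = 2.47 × 10^6 m²
Δh = ΔV / (Sy × A) = 2.48 × 10^6 m³ / (0.2 × 2.47 × 10^6 m²) = 5.02 m
Δh = 5.02 m = 16.47 ft

Δh ≈ 16.5 ft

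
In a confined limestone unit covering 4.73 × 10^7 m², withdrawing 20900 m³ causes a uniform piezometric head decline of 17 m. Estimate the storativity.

S ≈ 2.6 × 10^-5

S = ΔV / (A × Δh) = 20900 m³ / (4.73 × 10^7 m² × 17 m) = 2.599 × 10^-5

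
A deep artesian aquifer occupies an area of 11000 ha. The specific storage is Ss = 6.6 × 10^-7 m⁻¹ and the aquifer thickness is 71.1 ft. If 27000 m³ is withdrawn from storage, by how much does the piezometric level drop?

Δh ≈ 17.2 m

b = 71.1 ft = 21.67 m
S = Ss × b = 6.6 × 10^-7 m⁻¹ × 21.67 m = 1.43 × 10^-5
A = 11000 ha = 1.1 × 10^8 m²
Δh = ΔV / (S × A) = 27000 m³ / (1.43 × 10^-5 × 1.1 × 10^8 m²) = 17.16 m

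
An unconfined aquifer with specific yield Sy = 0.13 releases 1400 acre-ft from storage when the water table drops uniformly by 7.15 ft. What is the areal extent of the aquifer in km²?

A ≈ 6.1 km²

Δh = 7.15 ft = 2.179 m
ΔV = 1400 acre-ft = 1.727 × 10^6 m³
A = ΔV / (Sy × Δh) = 1.727 × 10^6 / (0.13 × 2.179) = 6.095 × 10^6 m²
A = 6.095 × 10^6 m² = 6.095 km²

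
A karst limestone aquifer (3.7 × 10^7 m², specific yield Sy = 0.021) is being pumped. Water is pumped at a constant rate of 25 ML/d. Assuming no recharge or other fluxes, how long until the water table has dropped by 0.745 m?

t ≈ 23.2 days

ΔV = Sy × A × Δh = 0.021 × 3.7 × 10^7 × 0.745 = 5.789 × 10^5 m³
Q = 25 ML/d = 25000 m³/d
t = ΔV / Q = 5.789 × 10^5 m³ / 25000 m³/d = 23.15 d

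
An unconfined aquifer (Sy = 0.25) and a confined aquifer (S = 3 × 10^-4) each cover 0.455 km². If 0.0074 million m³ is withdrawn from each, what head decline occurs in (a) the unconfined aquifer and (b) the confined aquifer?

A = 0.455 km² = 4.55 × 10^5 m²
ΔV = 0.0074 million m³ = 7400 m³
Unconfined: Δh_u = ΔV/(Sy·A) = 7400/(0.25 × 4.55 × 10^5) = 0.06505 m
Confined: Δh_c = ΔV/(S·A) = 7400/(3 × 10^-4 × 4.55 × 10^5) = 54.21 m

Δh_u ≈ 0.0651 m; Δh_c ≈ 54.2 m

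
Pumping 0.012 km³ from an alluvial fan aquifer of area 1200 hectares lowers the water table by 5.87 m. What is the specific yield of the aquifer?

Sy ≈ 0.17

A = 1200 hectares = 1.2 × 10^7 m²
ΔV = 0.012 km³ = 1.2 × 10^7 m³
Sy = ΔV / (A × Δh) = 1.2 × 10^7 m³ / (1.2 × 10^7 m² × 5.87 m) = 0.1704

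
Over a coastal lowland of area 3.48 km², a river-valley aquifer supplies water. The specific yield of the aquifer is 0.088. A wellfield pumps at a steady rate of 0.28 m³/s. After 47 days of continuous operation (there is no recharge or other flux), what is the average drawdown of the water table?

A = 3.48 km² = 3.48 × 10^6 m²
Q = 0.28 m³/s = 24190 m³/d
ΔV = Q × t = 24190 m³/d × 47 d = 1.137 × 10^6 m³
Δh = ΔV / (Sy × A) = 1.137 × 10^6 / (0.088 × 3.48 × 10^6) = 3.713 m

Δh ≈ 3.71 m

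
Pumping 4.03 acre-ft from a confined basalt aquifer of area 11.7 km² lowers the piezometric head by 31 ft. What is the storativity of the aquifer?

A = 11.7 km² = 1.17 × 10^7 m²
Δh = 31 ft = 9.449 m
ΔV = 4.03 acre-ft = 4971 m³
S = ΔV / (A × Δh) = 4971 m³ / (1.17 × 10^7 m² × 9.449 m) = 4.497 × 10^-5

S ≈ 4.5 × 10^-5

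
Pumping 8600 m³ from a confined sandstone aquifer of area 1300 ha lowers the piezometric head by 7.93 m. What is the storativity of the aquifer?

A = 1300 ha = 1.3 × 10^7 m²
S = ΔV / (A × Δh) = 8600 m³ / (1.3 × 10^7 m² × 7.93 m) = 8.342 × 10^-5

S ≈ 8.3 × 10^-5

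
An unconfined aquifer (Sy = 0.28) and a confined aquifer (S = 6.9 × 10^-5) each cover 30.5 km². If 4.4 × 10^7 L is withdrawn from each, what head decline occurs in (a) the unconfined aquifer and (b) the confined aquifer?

Δh_u ≈ 0.00515 m; Δh_c ≈ 20.9 m

A = 30.5 km² = 3.05 × 10^7 m²
ΔV = 4.4 × 10^7 L = 44000 m³
Unconfined: Δh_u = ΔV/(Sy·A) = 44000/(0.28 × 3.05 × 10^7) = 0.005152 m
Confined: Δh_c = ΔV/(S·A) = 44000/(6.9 × 10^-5 × 3.05 × 10^7) = 20.91 m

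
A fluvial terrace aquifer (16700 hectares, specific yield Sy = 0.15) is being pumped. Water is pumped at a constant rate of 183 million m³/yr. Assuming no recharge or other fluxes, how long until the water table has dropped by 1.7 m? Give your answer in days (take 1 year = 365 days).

A = 16700 hectares = 1.67 × 10^8 m²
ΔV = Sy × A × Δh = 0.15 × 1.67 × 10^8 × 1.7 = 4.258 × 10^7 m³
Q = 183 million m³/yr = 5.014 × 10^5 m³/d
t = ΔV / Q = 4.258 × 10^7 m³ / 5.014 × 10^5 m³/d = 84.94 d

t ≈ 84.9 days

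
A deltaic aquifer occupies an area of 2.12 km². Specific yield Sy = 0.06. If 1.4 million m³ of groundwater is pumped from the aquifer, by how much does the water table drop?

A = 2.12 km² = 2.12 × 10^6 m²
ΔV = 1.4 million m³ = 1.4 × 10^6 m³
Δh = ΔV / (Sy × A) = 1.4 × 10^6 m³ / (0.06 × 2.12 × 10^6 m²) = 11.01 m

Δh ≈ 11 m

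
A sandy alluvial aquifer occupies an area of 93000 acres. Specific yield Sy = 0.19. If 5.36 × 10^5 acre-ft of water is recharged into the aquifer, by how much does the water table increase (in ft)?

Δh ≈ 30.3 ft

A = 93000 acres = 3.764 × 10^8 m²
ΔV = 5.36 × 10^5 acre-ft = 6.611 × 10^8 m³
Δh = ΔV / (Sy × A) = 6.611 × 10^8 m³ / (0.19 × 3.764 × 10^8 m²) = 9.246 m
Δh = 9.246 m = 30.33 ft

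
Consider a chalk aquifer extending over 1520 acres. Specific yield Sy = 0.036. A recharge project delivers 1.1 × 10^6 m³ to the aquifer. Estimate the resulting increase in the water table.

Δh ≈ 4.97 m

A = 1520 acres = 6.151 × 10^6 m²
Δh = ΔV / (Sy × A) = 1.1 × 10^6 m³ / (0.036 × 6.151 × 10^6 m²) = 4.967 m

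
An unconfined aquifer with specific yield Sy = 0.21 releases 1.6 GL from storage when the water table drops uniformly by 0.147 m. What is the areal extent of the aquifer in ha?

A ≈ 5180 ha

ΔV = 1.6 GL = 1.6 × 10^6 m³
A = ΔV / (Sy × Δh) = 1.6 × 10^6 / (0.21 × 0.147) = 5.183 × 10^7 m²
A = 5.183 × 10^7 m² = 5183 ha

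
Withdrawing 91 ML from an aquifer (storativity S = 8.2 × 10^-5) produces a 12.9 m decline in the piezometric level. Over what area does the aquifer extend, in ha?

ΔV = 91 ML = 91000 m³
A = ΔV / (S × Δh) = 91000 / (8.2 × 10^-5 × 12.9) = 8.603 × 10^7 m²
A = 8.603 × 10^7 m² = 8603 ha

A ≈ 8600 ha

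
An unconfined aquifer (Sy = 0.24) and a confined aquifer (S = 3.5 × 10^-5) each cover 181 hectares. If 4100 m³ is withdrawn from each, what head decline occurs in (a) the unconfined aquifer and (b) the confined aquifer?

A = 181 hectares = 1.81 × 10^6 m²
Unconfined: Δh_u = ΔV/(Sy·A) = 4100/(0.24 × 1.81 × 10^6) = 0.009438 m
Confined: Δh_c = ΔV/(S·A) = 4100/(3.5 × 10^-5 × 1.81 × 10^6) = 64.72 m

Δh_u ≈ 0.00944 m; Δh_c ≈ 64.7 m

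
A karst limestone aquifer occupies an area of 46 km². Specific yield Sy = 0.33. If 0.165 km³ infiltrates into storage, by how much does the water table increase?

Δh ≈ 10.9 m

A = 46 km² = 4.6 × 10^7 m²
ΔV = 0.165 km³ = 1.65 × 10^8 m³
Δh = ΔV / (Sy × A) = 1.65 × 10^8 m³ / (0.33 × 4.6 × 10^7 m²) = 10.87 m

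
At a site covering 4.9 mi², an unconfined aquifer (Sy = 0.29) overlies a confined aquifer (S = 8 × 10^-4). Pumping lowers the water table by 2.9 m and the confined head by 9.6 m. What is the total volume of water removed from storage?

A = 4.9 mi² = 1.269 × 10^7 m²
Unconfined: ΔV_u = Sy × A × Δh_u = 0.29 × 1.269 × 10^7 × 2.9 = 1.067 × 10^7 m³
Confined: ΔV_c = S × A × Δh_c = 8 × 10^-4 × 1.269 × 10^7 × 9.6 = 97470 m³
Total ΔV = 1.067 × 10^7 + 97470 = 1.077 × 10^7 m³

ΔV ≈ 1.08 × 10^7 m³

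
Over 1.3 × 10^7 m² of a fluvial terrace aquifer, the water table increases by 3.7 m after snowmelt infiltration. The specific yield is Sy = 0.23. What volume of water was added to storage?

ΔV ≈ 1.11 × 10^7 m³

ΔV = Sy × A × Δh = 0.23 × 1.3 × 10^7 m² × 3.7 m = 1.106 × 10^7 m³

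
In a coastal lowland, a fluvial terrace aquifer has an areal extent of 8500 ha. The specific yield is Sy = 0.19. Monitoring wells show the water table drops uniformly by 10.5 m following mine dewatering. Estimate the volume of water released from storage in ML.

ΔV ≈ 1.7 × 10^5 ML

A = 8500 ha = 8.5 × 10^7 m²
ΔV = Sy × A × Δh = 0.19 × 8.5 × 10^7 m² × 10.5 m = 1.696 × 10^8 m³
ΔV = 1.696 × 10^8 m³ = 1.696 × 10^5 ML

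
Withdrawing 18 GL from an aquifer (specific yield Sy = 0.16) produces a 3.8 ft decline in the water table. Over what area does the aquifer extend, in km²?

A ≈ 97.1 km²

Δh = 3.8 ft = 1.158 m
ΔV = 18 GL = 1.8 × 10^7 m³
A = ΔV / (Sy × Δh) = 1.8 × 10^7 / (0.16 × 1.158) = 9.713 × 10^7 m²
A = 9.713 × 10^7 m² = 97.13 km²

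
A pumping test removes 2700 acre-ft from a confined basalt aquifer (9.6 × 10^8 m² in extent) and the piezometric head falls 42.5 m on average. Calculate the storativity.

S ≈ 8.2 × 10^-5

ΔV = 2700 acre-ft = 3.33 × 10^6 m³
S = ΔV / (A × Δh) = 3.33 × 10^6 m³ / (9.6 × 10^8 m² × 42.5 m) = 8.163 × 10^-5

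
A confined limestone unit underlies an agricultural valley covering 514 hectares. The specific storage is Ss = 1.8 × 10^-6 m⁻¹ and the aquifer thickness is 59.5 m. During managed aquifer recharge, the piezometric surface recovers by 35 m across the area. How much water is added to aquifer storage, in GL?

S = Ss × b = 1.8 × 10^-6 m⁻¹ × 59.5 m = 1.071 × 10^-4
A = 514 hectares = 5.14 × 10^6 m²
ΔV = S × A × Δh = 1.071 × 10^-4 × 5.14 × 10^6 m² × 35 m = 19270 m³
ΔV = 19270 m³ = 0.01927 GL

ΔV ≈ 0.0193 GL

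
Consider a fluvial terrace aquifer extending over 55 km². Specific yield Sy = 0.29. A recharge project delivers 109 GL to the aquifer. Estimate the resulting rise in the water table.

A = 55 km² = 5.5 × 10^7 m²
ΔV = 109 GL = 1.09 × 10^8 m³
Δh = ΔV / (Sy × A) = 1.09 × 10^8 m³ / (0.29 × 5.5 × 10^7 m²) = 6.834 m

Δh ≈ 6.83 m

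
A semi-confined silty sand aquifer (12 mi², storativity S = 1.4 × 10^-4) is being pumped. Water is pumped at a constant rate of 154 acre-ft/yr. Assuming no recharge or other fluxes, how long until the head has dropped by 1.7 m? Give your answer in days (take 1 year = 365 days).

t ≈ 14.2 days

A = 12 mi² = 3.108 × 10^7 m²
ΔV = S × A × Δh = 1.4 × 10^-4 × 3.108 × 10^7 × 1.7 = 7397 m³
Q = 154 acre-ft/yr = 520.4 m³/d
t = ΔV / Q = 7397 m³ / 520.4 m³/d = 14.21 d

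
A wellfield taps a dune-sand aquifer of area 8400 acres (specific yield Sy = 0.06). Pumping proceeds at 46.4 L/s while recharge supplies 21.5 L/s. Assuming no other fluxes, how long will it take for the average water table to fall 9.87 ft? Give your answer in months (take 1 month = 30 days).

A = 8400 acres = 3.399 × 10^7 m²
Δh = 9.87 ft = 3.008 m
ΔV = Sy × A × Δh = 0.06 × 3.399 × 10^7 × 3.008 = 6.136 × 10^6 m³
Net withdrawal = 46.4 − 21.5 = 24.9 L/s = 2151 m³/d
t = ΔV / Q = 6.136 × 10^6 m³ / 2151 m³/d = 2852 d
t = 2852 d ≈ 95.07 months

t ≈ 95.1 months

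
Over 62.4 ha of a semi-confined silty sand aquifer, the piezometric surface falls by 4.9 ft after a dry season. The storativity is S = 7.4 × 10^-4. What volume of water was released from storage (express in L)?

ΔV ≈ 6.9 × 10^5 L

A = 62.4 ha = 6.24 × 10^5 m²
Δh = 4.9 ft = 1.494 m
ΔV = S × A × Δh = 7.4 × 10^-4 × 6.24 × 10^5 m² × 1.494 m = 689.6 m³
ΔV = 689.6 m³ = 6.896 × 10^5 L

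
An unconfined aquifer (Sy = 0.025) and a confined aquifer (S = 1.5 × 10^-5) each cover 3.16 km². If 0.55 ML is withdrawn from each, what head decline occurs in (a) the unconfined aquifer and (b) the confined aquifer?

Δh_u ≈ 0.00696 m; Δh_c ≈ 11.6 m

A = 3.16 km² = 3.16 × 10^6 m²
ΔV = 0.55 ML = 550 m³
Unconfined: Δh_u = ΔV/(Sy·A) = 550/(0.025 × 3.16 × 10^6) = 0.006962 m
Confined: Δh_c = ΔV/(S·A) = 550/(1.5 × 10^-5 × 3.16 × 10^6) = 11.6 m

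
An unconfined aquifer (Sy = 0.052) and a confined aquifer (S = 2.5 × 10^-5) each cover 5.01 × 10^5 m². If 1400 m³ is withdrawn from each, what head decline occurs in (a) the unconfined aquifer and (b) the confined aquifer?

Δh_u ≈ 0.0537 m; Δh_c ≈ 112 m

Unconfined: Δh_u = ΔV/(Sy·A) = 1400/(0.052 × 5.01 × 10^5) = 0.05374 m
Confined: Δh_c = ΔV/(S·A) = 1400/(2.5 × 10^-5 × 5.01 × 10^5) = 111.8 m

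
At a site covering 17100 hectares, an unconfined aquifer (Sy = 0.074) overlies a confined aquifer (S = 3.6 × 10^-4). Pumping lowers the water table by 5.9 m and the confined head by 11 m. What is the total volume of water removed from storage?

A = 17100 hectares = 1.71 × 10^8 m²
Unconfined: ΔV_u = Sy × A × Δh_u = 0.074 × 1.71 × 10^8 × 5.9 = 7.466 × 10^7 m³
Confined: ΔV_c = S × A × Δh_c = 3.6 × 10^-4 × 1.71 × 10^8 × 11 = 6.772 × 10^5 m³
Total ΔV = 7.466 × 10^7 + 6.772 × 10^5 = 7.534 × 10^7 m³

ΔV ≈ 7.53 × 10^7 m³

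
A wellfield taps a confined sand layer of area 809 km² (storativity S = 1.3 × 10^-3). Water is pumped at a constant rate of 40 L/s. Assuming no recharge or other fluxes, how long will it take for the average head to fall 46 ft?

t ≈ 4270 days

A = 809 km² = 8.09 × 10^8 m²
Δh = 46 ft = 14.02 m
ΔV = S × A × Δh = 0.0013 × 8.09 × 10^8 × 14.02 = 1.475 × 10^7 m³
Q = 40 L/s = 3456 m³/d
t = ΔV / Q = 1.475 × 10^7 m³ / 3456 m³/d = 4267 d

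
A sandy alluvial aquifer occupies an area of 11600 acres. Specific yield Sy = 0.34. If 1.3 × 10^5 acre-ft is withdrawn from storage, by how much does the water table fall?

A = 11600 acres = 4.694 × 10^7 m²
ΔV = 1.3 × 10^5 acre-ft = 1.604 × 10^8 m³
Δh = ΔV / (Sy × A) = 1.604 × 10^8 m³ / (0.34 × 4.694 × 10^7 m²) = 10.05 m

Δh ≈ 10 m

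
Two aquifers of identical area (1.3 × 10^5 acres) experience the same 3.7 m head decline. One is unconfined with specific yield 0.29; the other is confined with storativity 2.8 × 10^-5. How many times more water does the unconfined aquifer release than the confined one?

A = 1.3 × 10^5 acres = 5.261 × 10^8 m²
Unconfined: ΔV_u = Sy × A × Δh = 0.29 × 5.261 × 10^8 × 3.7 = 5.645 × 10^8 m³
Confined: ΔV_c = S × A × Δh = 2.8 × 10^-5 × 5.261 × 10^8 × 3.7 = 54500 m³
Ratio = ΔV_u / ΔV_c = Sy / S = 0.29 / 2.8 × 10^-5 = 10360

ΔV_u / ΔV_c ≈ 10400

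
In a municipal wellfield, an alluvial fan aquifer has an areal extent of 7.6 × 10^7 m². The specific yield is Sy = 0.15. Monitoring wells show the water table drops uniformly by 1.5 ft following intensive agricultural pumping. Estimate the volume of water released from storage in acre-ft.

ΔV ≈ 4230 acre-ft

Δh = 1.5 ft = 0.4572 m
ΔV = Sy × A × Δh = 0.15 × 7.6 × 10^7 m² × 0.4572 m = 5.212 × 10^6 m³
ΔV = 5.212 × 10^6 m³ = 4226 acre-ft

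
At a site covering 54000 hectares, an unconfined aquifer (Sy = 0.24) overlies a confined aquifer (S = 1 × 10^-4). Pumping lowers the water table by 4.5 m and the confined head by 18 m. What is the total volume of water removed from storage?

ΔV ≈ 5.84 × 10^8 m³

A = 54000 hectares = 5.4 × 10^8 m²
Unconfined: ΔV_u = Sy × A × Δh_u = 0.24 × 5.4 × 10^8 × 4.5 = 5.832 × 10^8 m³
Confined: ΔV_c = S × A × Δh_c = 1 × 10^-4 × 5.4 × 10^8 × 18 = 9.72 × 10^5 m³
Total ΔV = 5.832 × 10^8 + 9.72 × 10^5 = 5.842 × 10^8 m³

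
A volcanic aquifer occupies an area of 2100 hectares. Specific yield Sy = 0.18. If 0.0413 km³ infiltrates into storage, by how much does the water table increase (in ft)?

A = 2100 hectares = 2.1 × 10^7 m²
ΔV = 0.0413 km³ = 4.13 × 10^7 m³
Δh = ΔV / (Sy × A) = 4.13 × 10^7 m³ / (0.18 × 2.1 × 10^7 m²) = 10.93 m
Δh = 10.93 m = 35.85 ft

Δh ≈ 35.8 ft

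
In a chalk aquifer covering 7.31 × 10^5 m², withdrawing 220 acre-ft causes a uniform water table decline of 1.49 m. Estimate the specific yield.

Sy ≈ 0.25

ΔV = 220 acre-ft = 2.714 × 10^5 m³
Sy = ΔV / (A × Δh) = 2.714 × 10^5 m³ / (7.31 × 10^5 m² × 1.49 m) = 0.2491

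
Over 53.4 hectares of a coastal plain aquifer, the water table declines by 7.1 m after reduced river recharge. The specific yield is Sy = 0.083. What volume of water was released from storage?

ΔV ≈ 3.15 × 10^5 m³

A = 53.4 hectares = 5.34 × 10^5 m²
ΔV = Sy × A × Δh = 0.083 × 5.34 × 10^5 m² × 7.1 m = 3.147 × 10^5 m³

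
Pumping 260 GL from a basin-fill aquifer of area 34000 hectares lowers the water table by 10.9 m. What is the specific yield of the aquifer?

Sy ≈ 0.07

A = 34000 hectares = 3.4 × 10^8 m²
ΔV = 260 GL = 2.6 × 10^8 m³
Sy = ΔV / (A × Δh) = 2.6 × 10^8 m³ / (3.4 × 10^8 m² × 10.9 m) = 0.07016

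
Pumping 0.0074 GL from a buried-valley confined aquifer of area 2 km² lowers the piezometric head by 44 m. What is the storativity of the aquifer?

A = 2 km² = 2 × 10^6 m²
ΔV = 0.0074 GL = 7400 m³
S = ΔV / (A × Δh) = 7400 m³ / (2 × 10^6 m² × 44 m) = 8.409 × 10^-5

S ≈ 8.4 × 10^-5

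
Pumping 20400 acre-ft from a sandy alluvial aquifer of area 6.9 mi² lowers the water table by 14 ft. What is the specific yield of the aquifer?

Sy ≈ 0.33

A = 6.9 mi² = 1.787 × 10^7 m²
Δh = 14 ft = 4.267 m
ΔV = 20400 acre-ft = 2.516 × 10^7 m³
Sy = ΔV / (A × Δh) = 2.516 × 10^7 m³ / (1.787 × 10^7 m² × 4.267 m) = 0.33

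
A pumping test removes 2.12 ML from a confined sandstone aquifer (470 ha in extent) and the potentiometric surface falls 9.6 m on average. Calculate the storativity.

S ≈ 4.7 × 10^-5

A = 470 ha = 4.7 × 10^6 m²
ΔV = 2.12 ML = 2120 m³
S = ΔV / (A × Δh) = 2120 m³ / (4.7 × 10^6 m² × 9.6 m) = 4.699 × 10^-5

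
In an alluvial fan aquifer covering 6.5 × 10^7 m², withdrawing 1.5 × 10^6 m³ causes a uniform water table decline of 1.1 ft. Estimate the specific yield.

Δh = 1.1 ft = 0.3353 m
Sy = ΔV / (A × Δh) = 1.5 × 10^6 m³ / (6.5 × 10^7 m² × 0.3353 m) = 0.06883

Sy ≈ 0.069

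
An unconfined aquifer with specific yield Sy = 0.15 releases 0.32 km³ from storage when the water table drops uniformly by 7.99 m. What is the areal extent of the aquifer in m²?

ΔV = 0.32 km³ = 3.2 × 10^8 m³
A = ΔV / (Sy × Δh) = 3.2 × 10^8 / (0.15 × 7.99) = 2.67 × 10^8 m²

A ≈ 2.67 × 10^8 m²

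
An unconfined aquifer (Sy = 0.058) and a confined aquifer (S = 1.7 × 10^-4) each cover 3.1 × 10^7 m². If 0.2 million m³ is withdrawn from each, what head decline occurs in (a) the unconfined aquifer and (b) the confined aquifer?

ΔV = 0.2 million m³ = 2 × 10^5 m³
Unconfined: Δh_u = ΔV/(Sy·A) = 2 × 10^5/(0.058 × 3.1 × 10^7) = 0.1112 m
Confined: Δh_c = ΔV/(S·A) = 2 × 10^5/(1.7 × 10^-4 × 3.1 × 10^7) = 37.95 m

Δh_u ≈ 0.111 m; Δh_c ≈ 38 m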